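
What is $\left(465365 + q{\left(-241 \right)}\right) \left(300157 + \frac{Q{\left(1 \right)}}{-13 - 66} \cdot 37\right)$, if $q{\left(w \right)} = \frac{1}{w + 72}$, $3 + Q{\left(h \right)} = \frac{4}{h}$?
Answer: $\frac{1864898955694344}{13351} \approx 1.3968 \cdot 10^{11}$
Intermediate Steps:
$Q{\left(h \right)} = -3 + \frac{4}{h}$
$q{\left(w \right)} = \frac{1}{72 + w}$
$\left(465365 + q{\left(-241 \right)}\right) \left(300157 + \frac{Q{\left(1 \right)}}{-13 - 66} \cdot 37\right) = \left(465365 + \frac{1}{72 - 241}\right) \left(300157 + \frac{-3 + \frac{4}{1}}{-13 - 66} \cdot 37\right) = \left(465365 + \frac{1}{-169}\right) \left(300157 + \frac{-3 + 4 \cdot 1}{-79} \cdot 37\right) = \left(465365 - \frac{1}{169}\right) \left(300157 + - \frac{-3 + 4}{79} \cdot 37\right) = \frac{78646684 \left(300157 + \left(- \frac{1}{79}\right) 1 \cdot 37\right)}{169} = \frac{78646684 \left(300157 - \frac{37}{79}\right)}{169} = \frac{78646684}{169} \cdot \frac{23712366}{79} = \frac{1864898955694344}{13351}$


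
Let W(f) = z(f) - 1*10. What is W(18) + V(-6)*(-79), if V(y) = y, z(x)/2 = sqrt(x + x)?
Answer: 476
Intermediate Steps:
z(x) = 2*sqrt(2)*sqrt(x) (z(x) = 2*sqrt(x + x) = 2*sqrt(2*x) = 2*(sqrt(2)*sqrt(x)) = 2*sqrt(2)*sqrt(x))
W(f) = -10 + 2*sqrt(2)*sqrt(f) (W(f) = 2*sqrt(2)*sqrt(f) - 1*10 = 2*sqrt(2)*sqrt(f) - 10 = -10 + 2*sqrt(2)*sqrt(f))
W(18) + V(-6)*(-79) = (-10 + 2*sqrt(2)*sqrt(18)) - 6*(-79) = (-10 + 2*sqrt(2)*(3*sqrt(2))) + 474 = (-10 + 12) + 474 = 2 + 474 = 476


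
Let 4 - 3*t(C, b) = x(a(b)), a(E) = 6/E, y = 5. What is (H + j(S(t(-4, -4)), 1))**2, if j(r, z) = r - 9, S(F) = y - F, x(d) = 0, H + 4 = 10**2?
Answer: 73984/9 ≈ 8220.4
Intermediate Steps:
H = 96 (H = -4 + 10**2 = -4 + 100 = 96)
t(C, b) = 4/3 (t(C, b) = 4/3 - 1/3*0 = 4/3 + 0 = 4/3)
S(F) = 5 - F
j(r, z) = -9 + r
(H + j(S(t(-4, -4)), 1))**2 = (96 + (-9 + (5 - 1*4/3)))**2 = (96 + (-9 + (5 - 4/3)))**2 = (96 + (-9 + 11/3))**2 = (96 - 16/3)**2 = (272/3)**2 = 73984/9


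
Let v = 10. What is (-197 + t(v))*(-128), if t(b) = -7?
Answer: 26112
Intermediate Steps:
(-197 + t(v))*(-128) = (-197 - 7)*(-128) = -204*(-128) = 26112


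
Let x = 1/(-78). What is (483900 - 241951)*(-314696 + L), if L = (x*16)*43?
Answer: -2969558148112/39 ≈ -7.6142e+10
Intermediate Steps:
x = -1/78 ≈ -0.012821
L = -344/39 (L = -1/78*16*43 = -8/39*43 = -344/39 ≈ -8.8205)
(483900 - 241951)*(-314696 + L) = (483900 - 241951)*(-314696 - 344/39) = 241949*(-12273488/39) = -2969558148112/39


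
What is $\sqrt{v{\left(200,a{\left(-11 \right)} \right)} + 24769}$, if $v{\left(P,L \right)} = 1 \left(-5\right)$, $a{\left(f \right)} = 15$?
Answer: $2 \sqrt{6191} \approx 157.37$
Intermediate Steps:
$v{\left(P,L \right)} = -5$
$\sqrt{v{\left(200,a{\left(-11 \right)} \right)} + 24769} = \sqrt{-5 + 24769} = \sqrt{24764} = 2 \sqrt{6191}$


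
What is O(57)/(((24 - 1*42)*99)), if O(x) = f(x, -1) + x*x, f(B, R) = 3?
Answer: -542/297 ≈ -1.8249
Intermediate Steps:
O(x) = 3 + x² (O(x) = 3 + x*x = 3 + x²)
O(57)/(((24 - 1*42)*99)) = (3 + 57²)/(((24 - 1*42)*99)) = (3 + 3249)/(((24 - 42)*99)) = 3252/((-18*99)) = 3252/(-1782) = 3252*(-1/1782) = -542/297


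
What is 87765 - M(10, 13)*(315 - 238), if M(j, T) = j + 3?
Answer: 86764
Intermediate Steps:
M(j, T) = 3 + j
87765 - M(10, 13)*(315 - 238) = 87765 - (3 + 10)*(315 - 238) = 87765 - 13*77 = 87765 - 1*1001 = 87765 - 1001 = 86764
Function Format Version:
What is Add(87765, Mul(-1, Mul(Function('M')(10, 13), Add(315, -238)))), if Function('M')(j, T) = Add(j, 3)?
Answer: 86764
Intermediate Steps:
Function('M')(j, T) = Add(3, j)
Add(87765, Mul(-1, Mul(Function('M')(10, 13), Add(315, -238)))) = Add(87765, Mul(-1, Mul(Add(3, 10), Add(315, -238)))) = Add(87765, Mul(-1, Mul(13, 77))) = Add(87765, Mul(-1, 1001)) = Add(87765, -1001) = 86764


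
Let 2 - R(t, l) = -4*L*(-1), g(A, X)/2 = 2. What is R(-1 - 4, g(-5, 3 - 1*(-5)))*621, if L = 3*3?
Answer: -21114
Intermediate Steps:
g(A, X) = 4 (g(A, X) = 2*2 = 4)
L = 9
R(t, l) = -34 (R(t, l) = 2 - (-4*9)*(-1) = 2 - (-36)*(-1) = 2 - 1*36 = 2 - 36 = -34)
R(-1 - 4, g(-5, 3 - 1*(-5)))*621 = -34*621 = -21114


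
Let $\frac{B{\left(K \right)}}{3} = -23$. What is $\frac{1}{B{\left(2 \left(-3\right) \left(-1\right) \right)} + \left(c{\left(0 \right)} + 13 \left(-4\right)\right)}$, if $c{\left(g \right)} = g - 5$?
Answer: $- \frac{1}{126} \approx -0.0079365$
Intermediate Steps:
$c{\left(g \right)} = -5 + g$ ($c{\left(g \right)} = g - 5 = -5 + g$)
$B{\left(K \right)} = -69$ ($B{\left(K \right)} = 3 \left(-23\right) = -69$)
$\frac{1}{B{\left(2 \left(-3\right) \left(-1\right) \right)} + \left(c{\left(0 \right)} + 13 \left(-4\right)\right)} = \frac{1}{-69 + \left(\left(-5 + 0\right) + 13 \left(-4\right)\right)} = \frac{1}{-69 - 57} = \frac{1}{-126} = - \frac{1}{126}$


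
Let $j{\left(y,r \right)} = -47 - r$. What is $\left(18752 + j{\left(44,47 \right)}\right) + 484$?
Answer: $19142$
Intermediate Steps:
$\left(18752 + j{\left(44,47 \right)}\right) + 484 = \left(18752 - 94\right) + 484 = 18658 + 484 = 19142$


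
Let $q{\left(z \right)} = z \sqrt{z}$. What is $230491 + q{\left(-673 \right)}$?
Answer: $230491 - 673 i \sqrt{673} \approx 2.3049 \cdot 10^{5} - 17459.0 i$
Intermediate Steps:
$q{\left(z \right)} = z^{\frac{3}{2}}$
$230491 + q{\left(-673 \right)} = 230491 + \left(-673\right)^{\frac{3}{2}} = 230491 - 673 i \sqrt{673}$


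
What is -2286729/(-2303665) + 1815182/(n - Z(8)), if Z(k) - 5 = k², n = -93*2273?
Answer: -142231696198/18735707445 ≈ -7.5915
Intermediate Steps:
n = -211389
Z(k) = 5 + k²
-2286729/(-2303665) + 1815182/(n - Z(8)) = -2286729/(-2303665) + 1815182/(-211389 - (5 + 8²)) = -2286729*(-1/2303665) + 1815182/(-211389 - (5 + 64)) = 2286729/2303665 + 1815182/(-211389 - 1*69) = 2286729/2303665 + 1815182/(-211389 - 69) = 2286729/2303665 + 1815182/(-211458) = 2286729/2303665 + 1815182*(-1/211458) = 2286729/2303665 - 907591/105729 = -142231696198/18735707445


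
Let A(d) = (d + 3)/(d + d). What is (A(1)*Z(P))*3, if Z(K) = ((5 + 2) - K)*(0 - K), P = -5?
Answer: 360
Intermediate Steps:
A(d) = (3 + d)/(2*d) (A(d) = (3 + d)/((2*d)) = (3 + d)*(1/(2*d)) = (3 + d)/(2*d))
Z(K) = -K*(7 - K) (Z(K) = (7 - K)*(-K) = -K*(7 - K))
(A(1)*Z(P))*3 = (((½)*(3 + 1)/1)*(-5*(-7 - 5)))*3 = (((½)*1*4)*(-5*(-12)))*3 = (2*60)*3 = 120*3 = 360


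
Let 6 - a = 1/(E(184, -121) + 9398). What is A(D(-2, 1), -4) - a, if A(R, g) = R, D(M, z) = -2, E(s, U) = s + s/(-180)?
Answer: -3449107/431144 ≈ -7.9999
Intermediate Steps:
E(s, U) = 179*s/180 (E(s, U) = s + s*(-1/180) = s - s/180 = 179*s/180)
a = 2586819/431144 (a = 6 - 1/((179/180)*184 + 9398) = 6 - 1/(8234/45 + 9398) = 6 - 1/431144/45 = 6 - 1*45/431144 = 6 - 45/431144 = 2586819/431144 ≈ 5.9999)
A(D(-2, 1), -4) - a = -2 - 1*2586819/431144 = -2 - 2586819/431144 = -3449107/431144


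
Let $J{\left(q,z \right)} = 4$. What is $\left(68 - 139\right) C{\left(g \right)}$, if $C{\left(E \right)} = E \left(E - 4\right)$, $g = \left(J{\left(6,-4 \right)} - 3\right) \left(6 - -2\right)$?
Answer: $-2272$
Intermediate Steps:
$g = 8$ ($g = \left(4 - 3\right) \left(6 - -2\right) = 1 \left(6 + 2\right) = 1 \cdot 8 = 8$)
$C{\left(E \right)} = E \left(-4 + E\right)$
$\left(68 - 139\right) C{\left(g \right)} = \left(68 - 139\right) 8 \left(-4 + 8\right) = - 71 \cdot 8 \cdot 4 = \left(-71\right) 32 = -2272$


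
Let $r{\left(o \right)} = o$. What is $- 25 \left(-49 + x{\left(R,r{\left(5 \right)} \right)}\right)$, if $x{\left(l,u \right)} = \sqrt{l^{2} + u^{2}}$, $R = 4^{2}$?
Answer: $1225 - 25 \sqrt{281} \approx 805.92$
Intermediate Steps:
$R = 16$
$- 25 \left(-49 + x{\left(R,r{\left(5 \right)} \right)}\right) = - 25 \left(-49 + \sqrt{16^{2} + 5^{2}}\right) = - 25 \left(-49 + \sqrt{256 + 25}\right) = - 25 \left(-49 + \sqrt{281}\right) = 1225 - 25 \sqrt{281}$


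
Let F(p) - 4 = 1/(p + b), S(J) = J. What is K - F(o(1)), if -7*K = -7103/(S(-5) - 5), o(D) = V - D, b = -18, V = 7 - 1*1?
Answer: -95909/910 ≈ -105.39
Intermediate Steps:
V = 6 (V = 7 - 1 = 6)
o(D) = 6 - D
K = -7103/70 (K = -(-7103)/(7*(-5 - 5)) = -(-7103)/(7*(-10)) = -(-1)*(-7103)/70 = -⅐*7103/10 = -7103/70 ≈ -101.47)
F(p) = 4 + 1/(-18 + p) (F(p) = 4 + 1/(p - 18) = 4 + 1/(-18 + p))
K - F(o(1)) = -7103/70 - (-71 + 4*(6 - 1*1))/(-18 + (6 - 1*1)) = -7103/70 - (-71 + 4*(6 - 1))/(-18 + (6 - 1)) = -7103/70 - (-71 + 4*5)/(-18 + 5) = -7103/70 - (-71 + 20)/(-13) = -7103/70 - (-1)*(-51)/13 = -7103/70 - 1*51/13 = -7103/70 - 51/13 = -95909/910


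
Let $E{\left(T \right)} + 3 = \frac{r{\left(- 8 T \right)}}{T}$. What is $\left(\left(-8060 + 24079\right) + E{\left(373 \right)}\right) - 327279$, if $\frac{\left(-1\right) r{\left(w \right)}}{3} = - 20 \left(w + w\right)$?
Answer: $-312223$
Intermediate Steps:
$r{\left(w \right)} = 120 w$ ($r{\left(w \right)} = - 3 \left(- 20 \left(w + w\right)\right) = - 3 \left(- 20 \cdot 2 w\right) = - 3 \left(- 40 w\right) = 120 w$)
$E{\left(T \right)} = -963$ ($E{\left(T \right)} = -3 + \frac{120 \left(- 8 T\right)}{T} = -3 + \frac{\left(-960\right) T}{T} = -3 - 960 = -963$)
$\left(\left(-8060 + 24079\right) + E{\left(373 \right)}\right) - 327279 = \left(\left(-8060 + 24079\right) - 963\right) - 327279 = \left(16019 - 963\right) - 327279 = 15056 - 327279 = -312223$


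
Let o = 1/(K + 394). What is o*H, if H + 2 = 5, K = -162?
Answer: 3/232 ≈ 0.012931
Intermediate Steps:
H = 3 (H = -2 + 5 = 3)
o = 1/232 (o = 1/(-162 + 394) = 1/232 ≈ 0.0043103)
o*H = (1/232)*3 = 3/232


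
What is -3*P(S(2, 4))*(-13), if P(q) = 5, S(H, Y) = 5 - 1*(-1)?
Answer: 195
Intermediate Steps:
S(H, Y) = 6 (S(H, Y) = 5 + 1 = 6)
-3*P(S(2, 4))*(-13) = -3*5*(-13) = -15*(-13) = 195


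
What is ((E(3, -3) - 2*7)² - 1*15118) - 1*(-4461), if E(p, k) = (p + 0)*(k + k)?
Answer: -9633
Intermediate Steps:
E(p, k) = 2*k*p (E(p, k) = p*(2*k) = 2*k*p)
((E(3, -3) - 2*7)² - 1*15118) - 1*(-4461) = ((2*(-3)*3 - 2*7)² - 1*15118) - 1*(-4461) = ((-18 - 14)² - 15118) + 4461 = ((-32)² - 15118) + 4461 = (1024 - 15118) + 4461 = -14094 + 4461 = -9633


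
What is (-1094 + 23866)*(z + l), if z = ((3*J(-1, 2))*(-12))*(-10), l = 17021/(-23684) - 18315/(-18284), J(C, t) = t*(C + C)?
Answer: -887328810680948/27064891 ≈ -3.2785e+7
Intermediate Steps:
J(C, t) = 2*C*t (J(C, t) = t*(2*C) = 2*C*t)
l = 7660031/27064891 (l = 17021*(-1/23684) - 18315*(-1/18284) = -17021/23684 + 18315/18284 = 7660031/27064891 ≈ 0.28302)
z = -1440 (z = ((3*(2*(-1)*2))*(-12))*(-10) = ((3*(-4))*(-12))*(-10) = -12*(-12)*(-10) = 144*(-10) = -1440)
(-1094 + 23866)*(z + l) = (-1094 + 23866)*(-1440 + 7660031/27064891) = 22772*(-38965783009/27064891) = -887328810680948/27064891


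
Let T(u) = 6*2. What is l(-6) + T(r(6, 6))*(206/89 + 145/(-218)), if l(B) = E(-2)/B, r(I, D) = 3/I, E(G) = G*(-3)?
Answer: 182317/9701 ≈ 18.794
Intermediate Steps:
E(G) = -3*G
l(B) = 6/B (l(B) = (-3*(-2))/B = 6/B)
T(u) = 12
l(-6) + T(r(6, 6))*(206/89 + 145/(-218)) = 6/(-6) + 12*(206/89 + 145/(-218)) = 6*(-⅙) + 12*(206*(1/89) + 145*(-1/218)) = -1 + 12*(206/89 - 145/218) = -1 + 12*(32003/19402) = -1 + 192018/9701 = 182317/9701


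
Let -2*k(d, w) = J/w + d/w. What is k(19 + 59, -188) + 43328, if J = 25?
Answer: 16291431/376 ≈ 43328.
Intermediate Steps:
k(d, w) = -25/(2*w) - d/(2*w) (k(d, w) = -(25/w + d/w)/2 = -25/(2*w) - d/(2*w))
k(19 + 59, -188) + 43328 = (½)*(-25 - (19 + 59))/(-188) + 43328 = (½)*(-1/188)*(-25 - 1*78) + 43328 = (½)*(-1/188)*(-25 - 78) + 43328 = (½)*(-1/188)*(-103) + 43328 = 103/376 + 43328 = 16291431/376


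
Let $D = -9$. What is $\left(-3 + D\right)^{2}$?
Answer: $144$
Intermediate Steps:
$\left(-3 + D\right)^{2} = \left(-3 - 9\right)^{2} = \left(-12\right)^{2} = 144$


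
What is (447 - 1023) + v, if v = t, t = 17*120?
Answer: 1464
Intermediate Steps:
t = 2040
v = 2040
(447 - 1023) + v = (447 - 1023) + 2040 = -576 + 2040 = 1464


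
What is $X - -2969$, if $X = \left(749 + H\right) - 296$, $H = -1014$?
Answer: $2408$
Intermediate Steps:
$X = -561$ ($X = \left(749 - 1014\right) - 296 = -265 - 296 = -561$)
$X - -2969 = -561 - -2969 = -561 + 2969 = 2408$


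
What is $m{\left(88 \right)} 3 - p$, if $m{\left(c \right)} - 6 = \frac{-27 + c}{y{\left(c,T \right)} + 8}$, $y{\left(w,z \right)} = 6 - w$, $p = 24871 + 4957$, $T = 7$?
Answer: $- \frac{2206123}{74} \approx -29812.0$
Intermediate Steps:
$p = 29828$
$m{\left(c \right)} = 6 + \frac{-27 + c}{14 - c}$ ($m{\left(c \right)} = 6 + \frac{-27 + c}{\left(6 - c\right) + 8} = 6 + \frac{-27 + c}{14 - c}$)
$m{\left(88 \right)} 3 - p = \frac{-57 + 5 \cdot 88}{-14 + 88} \cdot 3 - 29828 = \frac{-57 + 440}{74} \cdot 3 - 29828 = \frac{1}{74} \cdot 383 \cdot 3 - 29828 = \frac{383}{74} \cdot 3 - 29828 = \frac{1149}{74} - 29828 = - \frac{2206123}{74}$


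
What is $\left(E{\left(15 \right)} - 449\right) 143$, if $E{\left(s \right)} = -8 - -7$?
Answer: $-64350$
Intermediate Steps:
$E{\left(s \right)} = -1$ ($E{\left(s \right)} = -8 + 7 = -1$)
$\left(E{\left(15 \right)} - 449\right) 143 = \left(-1 - 449\right) 143 = \left(-450\right) 143 = -64350$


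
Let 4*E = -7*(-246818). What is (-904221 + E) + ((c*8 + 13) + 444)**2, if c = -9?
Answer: -648129/2 ≈ -3.2406e+5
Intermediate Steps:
E = 863863/2 (E = (-7*(-246818))/4 = (1/4)*1727726 = 863863/2 ≈ 4.3193e+5)
(-904221 + E) + ((c*8 + 13) + 444)**2 = (-904221 + 863863/2) + ((-9*8 + 13) + 444)**2 = -944579/2 + ((-72 + 13) + 444)**2 = -944579/2 + (-59 + 444)**2 = -944579/2 + 385**2 = -944579/2 + 148225 = -648129/2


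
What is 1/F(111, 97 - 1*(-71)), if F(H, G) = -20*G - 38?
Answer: -1/3398 ≈ -0.00029429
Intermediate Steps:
F(H, G) = -38 - 20*G
1/F(111, 97 - 1*(-71)) = 1/(-38 - 20*(97 - 1*(-71))) = 1/(-38 - 20*(97 + 71)) = 1/(-38 - 20*168) = 1/(-38 - 3360) = 1/(-3398) = -1/3398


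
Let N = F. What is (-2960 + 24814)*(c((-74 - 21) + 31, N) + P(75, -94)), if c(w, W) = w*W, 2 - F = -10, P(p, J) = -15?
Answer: -17111682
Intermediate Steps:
F = 12 (F = 2 - 1*(-10) = 2 + 10 = 12)
N = 12
c(w, W) = W*w
(-2960 + 24814)*(c((-74 - 21) + 31, N) + P(75, -94)) = (-2960 + 24814)*(12*((-74 - 21) + 31) - 15) = 21854*(12*(-95 + 31) - 15) = 21854*(12*(-64) - 15) = 21854*(-768 - 15) = 21854*(-783) = -17111682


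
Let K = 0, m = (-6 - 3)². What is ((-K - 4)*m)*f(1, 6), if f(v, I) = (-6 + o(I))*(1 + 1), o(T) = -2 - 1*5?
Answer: 8424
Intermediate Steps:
m = 81 (m = (-9)² = 81)
o(T) = -7 (o(T) = -2 - 5 = -7)
f(v, I) = -26 (f(v, I) = (-6 - 7)*(1 + 1) = -13*2 = -26)
((-K - 4)*m)*f(1, 6) = ((-1*0 - 4)*81)*(-26) = ((0 - 4)*81)*(-26) = -4*81*(-26) = -324*(-26) = 8424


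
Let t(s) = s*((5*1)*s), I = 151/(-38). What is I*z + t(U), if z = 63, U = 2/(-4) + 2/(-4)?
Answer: -9323/38 ≈ -245.34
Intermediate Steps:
U = -1 (U = 2*(-¼) + 2*(-¼) = -½ - ½ = -1)
I = -151/38 (I = 151*(-1/38) = -151/38 ≈ -3.9737)
t(s) = 5*s² (t(s) = s*(5*s) = 5*s²)
I*z + t(U) = -151/38*63 + 5*(-1)² = -9513/38 + 5*1 = -9513/38 + 5 = -9323/38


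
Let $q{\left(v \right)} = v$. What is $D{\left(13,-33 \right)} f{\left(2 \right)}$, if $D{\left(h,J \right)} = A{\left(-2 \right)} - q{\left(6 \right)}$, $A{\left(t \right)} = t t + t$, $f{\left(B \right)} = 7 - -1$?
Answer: $-32$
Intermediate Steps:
$f{\left(B \right)} = 8$ ($f{\left(B \right)} = 7 + 1 = 8$)
$A{\left(t \right)} = t + t^{2}$ ($A{\left(t \right)} = t^{2} + t = t + t^{2}$)
$D{\left(h,J \right)} = -4$ ($D{\left(h,J \right)} = - 2 \left(1 - 2\right) - 6 = \left(-2\right) \left(-1\right) - 6 = 2 - 6 = -4$)
$D{\left(13,-33 \right)} f{\left(2 \right)} = \left(-4\right) 8 = -32$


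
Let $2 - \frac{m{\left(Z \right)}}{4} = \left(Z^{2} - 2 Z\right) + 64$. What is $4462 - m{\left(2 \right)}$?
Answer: $4710$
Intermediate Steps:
$m{\left(Z \right)} = -248 - 4 Z^{2} + 8 Z$ ($m{\left(Z \right)} = 8 - 4 \left(\left(Z^{2} - 2 Z\right) + 64\right) = 8 - 4 \left(64 + Z^{2} - 2 Z\right) = 8 - \left(256 - 8 Z + 4 Z^{2}\right) = -248 - 4 Z^{2} + 8 Z$)
$4462 - m{\left(2 \right)} = 4462 - \left(-248 - 4 \cdot 2^{2} + 8 \cdot 2\right) = 4462 - \left(-248 - 16 + 16\right) = 4462 - -248 = 4462 + 248 = 4710$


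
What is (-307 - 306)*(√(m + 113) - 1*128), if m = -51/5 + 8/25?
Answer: 78464 - 613*√2578/5 ≈ 72239.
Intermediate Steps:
m = -247/25 (m = -51*⅕ + 8*(1/25) = -51/5 + 8/25 = -247/25 ≈ -9.8800)
(-307 - 306)*(√(m + 113) - 1*128) = (-307 - 306)*(√(-247/25 + 113) - 1*128) = -613*(√(2578/25) - 128) = -613*(√2578/5 - 128) = -613*(-128 + √2578/5) = 78464 - 613*√2578/5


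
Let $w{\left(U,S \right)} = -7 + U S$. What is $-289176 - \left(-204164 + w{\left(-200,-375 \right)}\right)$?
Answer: $-160005$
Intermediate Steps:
$w{\left(U,S \right)} = -7 + S U$
$-289176 - \left(-204164 + w{\left(-200,-375 \right)}\right) = -289176 - \left(-204164 - -74993\right) = -289176 - \left(-204164 + \left(-7 + 75000\right)\right) = -289176 - \left(-204164 + 74993\right) = -289176 - -129171 = -289176 + 129171 = -160005$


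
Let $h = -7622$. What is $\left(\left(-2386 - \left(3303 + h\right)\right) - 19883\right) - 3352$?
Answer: $-21302$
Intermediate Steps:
$\left(\left(-2386 - \left(3303 + h\right)\right) - 19883\right) - 3352 = \left(\left(-2386 - \left(3303 - 7622\right)\right) - 19883\right) - 3352 = \left(\left(-2386 - -4319\right) - 19883\right) - 3352 = \left(\left(-2386 + 4319\right) - 19883\right) - 3352 = \left(1933 - 19883\right) - 3352 = -17950 - 3352 = -21302$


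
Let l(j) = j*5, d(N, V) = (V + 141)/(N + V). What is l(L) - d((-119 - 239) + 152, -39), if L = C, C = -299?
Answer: -366173/245 ≈ -1494.6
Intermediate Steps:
d(N, V) = (141 + V)/(N + V)
L = -299
l(j) = 5*j
l(L) - d((-119 - 239) + 152, -39) = 5*(-299) - (141 - 39)/(((-119 - 239) + 152) - 39) = -1495 - 102/((-358 + 152) - 39) = -1495 - 102/(-206 - 39) = -1495 - 102/(-245) = -1495 - (-1)*102/245 = -1495 - 1*(-102/245) = -1495 + 102/245 = -366173/245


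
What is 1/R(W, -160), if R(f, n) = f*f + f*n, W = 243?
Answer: 1/20169 ≈ 4.9581e-5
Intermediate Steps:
R(f, n) = f**2 + f*n
1/R(W, -160) = 1/(243*(243 - 160)) = 1/(243*83) = 1/20169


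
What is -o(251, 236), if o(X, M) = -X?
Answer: 251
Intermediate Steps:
-o(251, 236) = -(-1)*251 = -1*(-251) = 251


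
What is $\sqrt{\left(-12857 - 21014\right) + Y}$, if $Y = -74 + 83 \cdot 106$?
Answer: $i \sqrt{25147} \approx 158.58 i$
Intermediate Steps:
$Y = 8724$ ($Y = -74 + 8798 = 8724$)
$\sqrt{\left(-12857 - 21014\right) + Y} = \sqrt{\left(-12857 - 21014\right) + 8724} = \sqrt{-33871 + 8724} = \sqrt{-25147} = i \sqrt{25147}$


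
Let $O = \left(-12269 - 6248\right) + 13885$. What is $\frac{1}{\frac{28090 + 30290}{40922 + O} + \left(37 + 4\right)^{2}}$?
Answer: $\frac{3629}{6106187} \approx 0.00059432$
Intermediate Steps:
$O = -4632$ ($O = -18517 + 13885 = -4632$)
$\frac{1}{\frac{28090 + 30290}{40922 + O} + \left(37 + 4\right)^{2}} = \frac{1}{\frac{28090 + 30290}{40922 - 4632} + \left(37 + 4\right)^{2}} = \frac{1}{\frac{58380}{36290} + 41^{2}} = \frac{1}{58380 \cdot \frac{1}{36290} + 1681} = \frac{1}{\frac{5838}{3629} + 1681} = \frac{1}{\frac{6106187}{3629}} = \frac{3629}{6106187}$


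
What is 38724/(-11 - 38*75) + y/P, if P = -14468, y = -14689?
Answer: -518233603/41392948 ≈ -12.520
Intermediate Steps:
38724/(-11 - 38*75) + y/P = 38724/(-11 - 38*75) - 14689/(-14468) = 38724/(-11 - 2850) - 14689*(-1/14468) = 38724/(-2861) + 14689/14468 = 38724*(-1/2861) + 14689/14468 = -38724/2861 + 14689/14468 = -518233603/41392948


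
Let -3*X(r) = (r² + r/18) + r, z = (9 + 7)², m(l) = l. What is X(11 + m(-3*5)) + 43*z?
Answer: 297110/27 ≈ 11004.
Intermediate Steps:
z = 256 (z = 16² = 256)
X(r) = -19*r/54 - r²/3 (X(r) = -((r² + r/18) + r)/3 = -(r² + 19*r/18)/3 = -19*r/54 - r²/3)
X(11 + m(-3*5)) + 43*z = -(11 - 3*5)*(19 + 18*(11 - 3*5))/54 + 43*256 = -(11 - 15)*(19 + 18*(11 - 15))/54 + 11008 = -1/54*(-4)*(19 + 18*(-4)) + 11008 = -1/54*(-4)*(19 - 72) + 11008 = -1/54*(-4)*(-53) + 11008 = -106/27 + 11008 = 297110/27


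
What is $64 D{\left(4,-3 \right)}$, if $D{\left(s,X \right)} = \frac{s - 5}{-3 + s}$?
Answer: $-64$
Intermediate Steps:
$D{\left(s,X \right)} = \frac{-5 + s}{-3 + s}$
$64 D{\left(4,-3 \right)} = 64 \frac{-5 + 4}{-3 + 4} = 64 \cdot 1^{-1} \left(-1\right) = 64 \cdot 1 \left(-1\right) = 64 \left(-1\right) = -64$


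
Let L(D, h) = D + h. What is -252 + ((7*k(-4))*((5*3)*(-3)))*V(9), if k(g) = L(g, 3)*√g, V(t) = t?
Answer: -252 + 5670*I ≈ -252.0 + 5670.0*I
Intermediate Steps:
k(g) = √g*(3 + g) (k(g) = (g + 3)*√g = (3 + g)*√g = √g*(3 + g))
-252 + ((7*k(-4))*((5*3)*(-3)))*V(9) = -252 + ((7*(√(-4)*(3 - 4)))*((5*3)*(-3)))*9 = -252 + ((7*((2*I)*(-1)))*(15*(-3)))*9 = -252 + ((7*(-2*I))*(-45))*9 = -252 + (-14*I*(-45))*9 = -252 + (630*I)*9 = -252 + 5670*I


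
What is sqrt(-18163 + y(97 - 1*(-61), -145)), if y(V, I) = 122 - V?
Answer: I*sqrt(18199) ≈ 134.9*I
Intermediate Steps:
sqrt(-18163 + y(97 - 1*(-61), -145)) = sqrt(-18163 + (122 - (97 - 1*(-61)))) = sqrt(-18163 + (122 - (97 + 61))) = sqrt(-18163 + (122 - 1*158)) = sqrt(-18163 + (122 - 158)) = sqrt(-18163 - 36) = sqrt(-18199) = I*sqrt(18199)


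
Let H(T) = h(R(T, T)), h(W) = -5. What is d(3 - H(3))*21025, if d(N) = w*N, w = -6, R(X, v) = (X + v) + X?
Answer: -1009200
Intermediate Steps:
R(X, v) = v + 2*X
H(T) = -5
d(N) = -6*N
d(3 - H(3))*21025 = -6*(3 - 1*(-5))*21025 = -6*(3 + 5)*21025 = -6*8*21025 = -48*21025 = -1009200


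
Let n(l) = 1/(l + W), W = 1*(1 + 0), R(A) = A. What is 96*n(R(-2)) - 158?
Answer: -254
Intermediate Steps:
W = 1 (W = 1*1 = 1)
n(l) = 1/(1 + l) (n(l) = 1/(l + 1) = 1/(1 + l))
96*n(R(-2)) - 158 = 96/(1 - 2) - 158 = 96/(-1) - 158 = 96*(-1) - 158 = -96 - 158 = -254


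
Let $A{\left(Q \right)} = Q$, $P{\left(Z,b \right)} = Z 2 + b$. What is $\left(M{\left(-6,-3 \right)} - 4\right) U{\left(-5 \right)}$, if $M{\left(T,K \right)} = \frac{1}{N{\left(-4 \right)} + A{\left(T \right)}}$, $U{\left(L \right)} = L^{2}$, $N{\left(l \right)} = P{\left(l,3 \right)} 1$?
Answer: $- \frac{1125}{11} \approx -102.27$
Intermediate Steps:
$P{\left(Z,b \right)} = b + 2 Z$ ($P{\left(Z,b \right)} = 2 Z + b = b + 2 Z$)
$N{\left(l \right)} = 3 + 2 l$ ($N{\left(l \right)} = \left(3 + 2 l\right) 1 = 3 + 2 l$)
$M{\left(T,K \right)} = \frac{1}{-5 + T}$ ($M{\left(T,K \right)} = \frac{1}{\left(3 + 2 \left(-4\right)\right) + T} = \frac{1}{\left(3 - 8\right) + T} = \frac{1}{-5 + T}$)
$\left(M{\left(-6,-3 \right)} - 4\right) U{\left(-5 \right)} = \left(\frac{1}{-5 - 6} - 4\right) \left(-5\right)^{2} = \left(\frac{1}{-11} - 4\right) 25 = \left(- \frac{1}{11} - 4\right) 25 = \left(- \frac{45}{11}\right) 25 = - \frac{1125}{11}$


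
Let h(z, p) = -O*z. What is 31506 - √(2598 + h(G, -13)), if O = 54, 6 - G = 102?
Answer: 31506 - √7782 ≈ 31418.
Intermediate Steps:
G = -96 (G = 6 - 1*102 = 6 - 102 = -96)
h(z, p) = -54*z
31506 - √(2598 + h(G, -13)) = 31506 - √(2598 - 54*(-96)) = 31506 - √(2598 + 5184) = 31506 - √7782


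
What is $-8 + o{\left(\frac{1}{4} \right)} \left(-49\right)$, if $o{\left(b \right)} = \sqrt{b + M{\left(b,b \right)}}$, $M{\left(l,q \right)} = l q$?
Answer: $-8 - \frac{49 \sqrt{5}}{4} \approx -35.392$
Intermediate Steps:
$o{\left(b \right)} = \sqrt{b + b^{2}}$ ($o{\left(b \right)} = \sqrt{b + b b} = \sqrt{b + b^{2}}$)
$-8 + o{\left(\frac{1}{4} \right)} \left(-49\right) = -8 + \sqrt{\frac{1 + \frac{1}{4}}{4}} \left(-49\right) = -8 + \sqrt{\frac{1}{4} \cdot \frac{5}{4}} \left(-49\right) = -8 + \sqrt{\frac{5}{16}} \left(-49\right) = -8 + \frac{\sqrt{5}}{4} \left(-49\right) = -8 - \frac{49 \sqrt{5}}{4}$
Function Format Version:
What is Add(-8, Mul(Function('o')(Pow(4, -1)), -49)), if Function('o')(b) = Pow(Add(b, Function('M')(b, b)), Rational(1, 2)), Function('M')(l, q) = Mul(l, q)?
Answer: Add(-8, Mul(Rational(-49, 4), Pow(5, Rational(1, 2)))) ≈ -35.392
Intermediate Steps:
Function('o')(b) = Pow(Add(b, Pow(b, 2)), Rational(1, 2)) (Function('o')(b) = Pow(Add(b, Mul(b, b)), Rational(1, 2)) = Pow(Add(b, Pow(b, 2)), Rational(1, 2)))
Add(-8, Mul(Function('o')(Pow(4, -1)), -49)) = Add(-8, Mul(Pow(Mul(Pow(4, -1), Add(1, Pow(4, -1))), Rational(1, 2)), -49)) = Add(-8, Mul(Pow(Mul(Rational(1, 4), Add(1, Rational(1, 4))), Rational(1, 2)), -49)) = Add(-8, Mul(Pow(Mul(Rational(1, 4), Rational(5, 4)), Rational(1, 2)), -49)) = Add(-8, Mul(Pow(Rational(5, 16), Rational(1, 2)), -49)) = Add(-8, Mul(Mul(Rational(1, 4), Pow(5, Rational(1, 2))), -49)) = Add(-8, Mul(Rational(-49, 4), Pow(5, Rational(1, 2))))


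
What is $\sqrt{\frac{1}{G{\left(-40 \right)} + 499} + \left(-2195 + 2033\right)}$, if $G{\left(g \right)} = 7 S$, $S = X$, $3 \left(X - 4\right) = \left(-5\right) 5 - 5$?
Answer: $\frac{i \sqrt{33833081}}{457} \approx 12.728 i$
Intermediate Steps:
$X = -6$ ($X = 4 + \frac{\left(-5\right) 5 - 5}{3} = 4 + \frac{-25 - 5}{3} = 4 + \frac{1}{3} \left(-30\right) = 4 - 10 = -6$)
$S = -6$
$G{\left(g \right)} = -42$ ($G{\left(g \right)} = 7 \left(-6\right) = -42$)
$\sqrt{\frac{1}{G{\left(-40 \right)} + 499} + \left(-2195 + 2033\right)} = \sqrt{\frac{1}{-42 + 499} + \left(-2195 + 2033\right)} = \sqrt{\frac{1}{457} - 162} = \sqrt{- \frac{74033}{457}} = \frac{i \sqrt{33833081}}{457}$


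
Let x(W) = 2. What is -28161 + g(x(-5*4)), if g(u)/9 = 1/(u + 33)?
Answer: -985626/35 ≈ -28161.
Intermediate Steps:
g(u) = 9/(33 + u) (g(u) = 9/(u + 33) = 9/(33 + u))
-28161 + g(x(-5*4)) = -28161 + 9/(33 + 2) = -28161 + 9/35 = -985626/35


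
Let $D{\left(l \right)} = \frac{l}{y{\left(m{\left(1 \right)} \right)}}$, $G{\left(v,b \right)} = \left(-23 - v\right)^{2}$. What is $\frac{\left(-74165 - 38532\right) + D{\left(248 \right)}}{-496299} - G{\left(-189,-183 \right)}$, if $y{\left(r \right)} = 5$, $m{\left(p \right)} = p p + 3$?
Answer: $- \frac{68379512983}{2481495} \approx -27556.0$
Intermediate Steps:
$m{\left(p \right)} = 3 + p^{2}$ ($m{\left(p \right)} = p^{2} + 3 = 3 + p^{2}$)
$D{\left(l \right)} = \frac{l}{5}$
$\frac{\left(-74165 - 38532\right) + D{\left(248 \right)}}{-496299} - G{\left(-189,-183 \right)} = \frac{\left(-74165 - 38532\right) + \frac{1}{5} \cdot 248}{-496299} - \left(23 - 189\right)^{2} = \left(-112697 + \frac{248}{5}\right) \left(- \frac{1}{496299}\right) - \left(-166\right)^{2} = \left(- \frac{563237}{5}\right) \left(- \frac{1}{496299}\right) - 27556 = \frac{563237}{2481495} - 27556 = - \frac{68379512983}{2481495}$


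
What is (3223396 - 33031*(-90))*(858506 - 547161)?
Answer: 1929151530170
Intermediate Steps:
(3223396 - 33031*(-90))*(858506 - 547161) = (3223396 + 2972790)*311345 = 6196186*311345 = 1929151530170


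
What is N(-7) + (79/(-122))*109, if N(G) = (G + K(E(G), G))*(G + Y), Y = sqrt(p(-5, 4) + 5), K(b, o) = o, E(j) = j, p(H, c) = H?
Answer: 3345/122 ≈ 27.418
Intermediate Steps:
Y = 0 (Y = sqrt(-5 + 5) = sqrt(0) = 0)
N(G) = 2*G**2 (N(G) = (G + G)*(G + 0) = (2*G)*G = 2*G**2)
N(-7) + (79/(-122))*109 = 2*(-7)**2 + (79/(-122))*109 = 2*49 + (79*(-1/122))*109 = 98 - 79/122*109 = 98 - 8611/122 = 3345/122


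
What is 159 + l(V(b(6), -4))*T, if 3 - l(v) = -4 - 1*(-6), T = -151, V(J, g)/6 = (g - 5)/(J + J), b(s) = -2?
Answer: 8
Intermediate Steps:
V(J, g) = 3*(-5 + g)/J (V(J, g) = 6*((g - 5)/(J + J)) = 6*((-5 + g)/((2*J))) = 6*((-5 + g)*(1/(2*J))) = 6*((-5 + g)/(2*J)) = 3*(-5 + g)/J)
l(v) = 1 (l(v) = 3 - (-4 - 1*(-6)) = 3 - (-4 + 6) = 3 - 1*2 = 3 - 2 = 1)
159 + l(V(b(6), -4))*T = 159 + 1*(-151) = 159 - 151 = 8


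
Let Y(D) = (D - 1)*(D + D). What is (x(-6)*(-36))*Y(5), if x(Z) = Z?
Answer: 8640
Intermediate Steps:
Y(D) = 2*D*(-1 + D) (Y(D) = (-1 + D)*(2*D) = 2*D*(-1 + D))
(x(-6)*(-36))*Y(5) = (-6*(-36))*(2*5*(-1 + 5)) = 216*(2*5*4) = 216*40 = 8640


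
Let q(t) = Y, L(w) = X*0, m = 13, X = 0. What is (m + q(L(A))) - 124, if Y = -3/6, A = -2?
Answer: -223/2 ≈ -111.50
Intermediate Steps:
L(w) = 0 (L(w) = 0*0 = 0)
Y = -1/2 (Y = -3*1/6 = -1/2 ≈ -0.50000)
q(t) = -1/2
(m + q(L(A))) - 124 = (13 - 1/2) - 124 = 25/2 - 124 = -223/2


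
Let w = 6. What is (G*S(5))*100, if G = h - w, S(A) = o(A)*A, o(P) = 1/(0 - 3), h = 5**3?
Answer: -59500/3 ≈ -19833.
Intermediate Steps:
h = 125
o(P) = -1/3 (o(P) = 1/(-3) = -1/3)
S(A) = -A/3
G = 119 (G = 125 - 1*6 = 125 - 6 = 119)
(G*S(5))*100 = (119*(-1/3*5))*100 = (119*(-5/3))*100 = -595/3*100 = -59500/3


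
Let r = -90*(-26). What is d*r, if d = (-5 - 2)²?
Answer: 114660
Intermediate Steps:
r = 2340
d = 49 (d = (-7)² = 49)
d*r = 49*2340 = 114660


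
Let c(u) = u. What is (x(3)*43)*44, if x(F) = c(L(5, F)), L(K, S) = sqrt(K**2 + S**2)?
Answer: 1892*sqrt(34) ≈ 11032.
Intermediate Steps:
x(F) = sqrt(25 + F**2) (x(F) = sqrt(5**2 + F**2) = sqrt(25 + F**2))
(x(3)*43)*44 = (sqrt(25 + 3**2)*43)*44 = (sqrt(25 + 9)*43)*44 = (sqrt(34)*43)*44 = (43*sqrt(34))*44 = 1892*sqrt(34)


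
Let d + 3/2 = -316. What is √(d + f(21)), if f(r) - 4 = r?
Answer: 3*I*√130/2 ≈ 17.103*I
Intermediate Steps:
d = -635/2 (d = -3/2 - 316 = -635/2 ≈ -317.50)
f(r) = 4 + r
√(d + f(21)) = √(-635/2 + (4 + 21)) = √(-635/2 + 25) = √(-585/2) = 3*I*√130/2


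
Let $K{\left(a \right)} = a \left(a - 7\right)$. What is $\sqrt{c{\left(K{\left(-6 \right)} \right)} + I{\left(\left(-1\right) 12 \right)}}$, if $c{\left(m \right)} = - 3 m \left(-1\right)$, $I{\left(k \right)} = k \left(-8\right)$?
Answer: $\sqrt{330} \approx 18.166$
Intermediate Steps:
$I{\left(k \right)} = - 8 k$
$K{\left(a \right)} = a \left(-7 + a\right)$
$c{\left(m \right)} = 3 m$
$\sqrt{c{\left(K{\left(-6 \right)} \right)} + I{\left(\left(-1\right) 12 \right)}} = \sqrt{3 \left(- 6 \left(-7 - 6\right)\right) - 8 \left(\left(-1\right) 12\right)} = \sqrt{3 \left(\left(-6\right) \left(-13\right)\right) - -96} = \sqrt{3 \cdot 78 + 96} = \sqrt{234 + 96} = \sqrt{330}$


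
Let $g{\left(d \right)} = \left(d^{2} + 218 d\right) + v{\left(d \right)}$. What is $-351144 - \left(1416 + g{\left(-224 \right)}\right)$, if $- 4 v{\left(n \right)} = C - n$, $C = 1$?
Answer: $- \frac{1415391}{4} \approx -3.5385 \cdot 10^{5}$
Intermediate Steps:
$v{\left(n \right)} = - \frac{1}{4} + \frac{n}{4}$ ($v{\left(n \right)} = - \frac{1 - n}{4} = - \frac{1}{4} + \frac{n}{4}$)
$g{\left(d \right)} = - \frac{1}{4} + d^{2} + \frac{873 d}{4}$ ($g{\left(d \right)} = \left(d^{2} + 218 d\right) + \left(- \frac{1}{4} + \frac{d}{4}\right) = - \frac{1}{4} + d^{2} + \frac{873 d}{4}$)
$-351144 - \left(1416 + g{\left(-224 \right)}\right) = -351144 - \left(\frac{206367}{4} - 48888\right) = -351144 - \frac{10815}{4} = - \frac{1415391}{4}$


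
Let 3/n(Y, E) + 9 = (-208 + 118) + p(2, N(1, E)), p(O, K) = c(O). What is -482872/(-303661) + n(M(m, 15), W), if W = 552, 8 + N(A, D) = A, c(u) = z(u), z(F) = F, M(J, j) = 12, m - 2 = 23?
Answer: 45927601/29455117 ≈ 1.5592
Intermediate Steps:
m = 25 (m = 2 + 23 = 25)
c(u) = u
N(A, D) = -8 + A
p(O, K) = O
n(Y, E) = -3/97 (n(Y, E) = 3/(-9 + ((-208 + 118) + 2)) = 3/(-9 + (-90 + 2)) = 3/(-9 - 88) = 3/(-97) = 3*(-1/97) = -3/97)
-482872/(-303661) + n(M(m, 15), W) = -482872/(-303661) - 3/97 = -482872*(-1/303661) - 3/97 = 482872/303661 - 3/97 = 45927601/29455117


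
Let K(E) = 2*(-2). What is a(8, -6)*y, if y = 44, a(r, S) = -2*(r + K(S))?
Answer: -352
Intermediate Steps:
K(E) = -4
a(r, S) = 8 - 2*r (a(r, S) = -2*(r - 4) = -2*(-4 + r) = 8 - 2*r)
a(8, -6)*y = (8 - 2*8)*44 = (8 - 16)*44 = -8*44 = -352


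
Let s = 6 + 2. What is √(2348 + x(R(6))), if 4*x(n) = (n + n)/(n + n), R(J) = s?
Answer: √9393/2 ≈ 48.459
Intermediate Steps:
s = 8
R(J) = 8
x(n) = ¼ (x(n) = ((n + n)/(n + n))/4 = ((2*n)/((2*n)))/4 = ((2*n)*(1/(2*n)))/4 = (¼)*1 = ¼)
√(2348 + x(R(6))) = √(2348 + ¼) = √(9393/4) = √9393/2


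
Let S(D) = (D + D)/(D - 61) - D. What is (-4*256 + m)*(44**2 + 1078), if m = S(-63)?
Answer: -89695133/31 ≈ -2.8934e+6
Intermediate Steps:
S(D) = -D + 2*D/(-61 + D) (S(D) = (2*D)/(-61 + D) - D = 2*D/(-61 + D) - D = -D + 2*D/(-61 + D))
m = 3969/62 (m = -63*(63 - 1*(-63))/(-61 - 63) = -63*(63 + 63)/(-124) = -63*(-1/124)*126 = 3969/62 ≈ 64.016)
(-4*256 + m)*(44**2 + 1078) = (-4*256 + 3969/62)*(44**2 + 1078) = (-1024 + 3969/62)*(1936 + 1078) = -59519/62*3014 = -89695133/31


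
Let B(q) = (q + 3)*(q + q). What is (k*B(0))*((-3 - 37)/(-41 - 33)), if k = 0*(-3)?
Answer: 0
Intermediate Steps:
k = 0
B(q) = 2*q*(3 + q) (B(q) = (3 + q)*(2*q) = 2*q*(3 + q))
(k*B(0))*((-3 - 37)/(-41 - 33)) = (0*(2*0*(3 + 0)))*((-3 - 37)/(-41 - 33)) = (0*(2*0*3))*(-40/(-74)) = (0*0)*(-40*(-1/74)) = 0*(20/37) = 0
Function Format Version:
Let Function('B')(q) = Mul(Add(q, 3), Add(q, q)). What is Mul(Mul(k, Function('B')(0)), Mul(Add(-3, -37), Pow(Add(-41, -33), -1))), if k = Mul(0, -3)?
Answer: 0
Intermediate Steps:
k = 0
Function('B')(q) = Mul(2, q, Add(3, q)) (Function('B')(q) = Mul(Add(3, q), Mul(2, q)) = Mul(2, q, Add(3, q)))
Mul(Mul(k, Function('B')(0)), Mul(Add(-3, -37), Pow(Add(-41, -33), -1))) = Mul(Mul(0, Mul(2, 0, Add(3, 0))), Mul(Add(-3, -37), Pow(Add(-41, -33), -1))) = Mul(Mul(0, Mul(2, 0, 3)), Mul(-40, Pow(-74, -1))) = Mul(Mul(0, 0), Mul(-40, Rational(-1, 74))) = Mul(0, Rational(20, 37)) = 0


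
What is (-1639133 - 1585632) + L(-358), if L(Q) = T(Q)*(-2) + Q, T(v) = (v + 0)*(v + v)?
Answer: -3737779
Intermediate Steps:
T(v) = 2*v**2 (T(v) = v*(2*v) = 2*v**2)
L(Q) = Q - 4*Q**2 (L(Q) = (2*Q**2)*(-2) + Q = -4*Q**2 + Q = Q - 4*Q**2)
(-1639133 - 1585632) + L(-358) = (-1639133 - 1585632) - 358*(1 - 4*(-358)) = -3224765 - 358*(1 + 1432) = -3224765 - 358*1433 = -3224765 - 513014 = -3737779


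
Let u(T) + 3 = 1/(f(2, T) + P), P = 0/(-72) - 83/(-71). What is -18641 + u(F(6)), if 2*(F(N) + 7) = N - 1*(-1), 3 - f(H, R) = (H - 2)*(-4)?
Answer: -5518553/296 ≈ -18644.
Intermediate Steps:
P = 83/71 (P = 0*(-1/72) - 83*(-1/71) = 0 + 83/71 = 83/71 ≈ 1.1690)
f(H, R) = -5 + 4*H (f(H, R) = 3 - (H - 2)*(-4) = 3 - (-2 + H)*(-4) = 3 - (8 - 4*H) = 3 + (-8 + 4*H) = -5 + 4*H)
F(N) = -13/2 + N/2 (F(N) = -7 + (N - 1*(-1))/2 = -7 + (N + 1)/2 = -7 + (1 + N)/2 = -7 + (½ + N/2) = -13/2 + N/2)
u(T) = -817/296 (u(T) = -3 + 1/((-5 + 4*2) + 83/71) = -3 + 1/((-5 + 8) + 83/71) = -3 + 1/(3 + 83/71) = -3 + 1/(296/71) = -3 + 71/296 = -817/296)
-18641 + u(F(6)) = -18641 - 817/296 = -5518553/296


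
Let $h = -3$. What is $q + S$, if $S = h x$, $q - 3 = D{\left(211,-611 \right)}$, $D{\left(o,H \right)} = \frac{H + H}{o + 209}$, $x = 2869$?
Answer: $- \frac{1807451}{210} \approx -8606.9$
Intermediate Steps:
$D{\left(o,H \right)} = \frac{2 H}{209 + o}$
$q = \frac{19}{210}$ ($q = 3 + 2 \left(-611\right) \frac{1}{209 + 211} = 3 + 2 \left(-611\right) \frac{1}{420} = 3 - \frac{611}{210} = \frac{19}{210} \approx 0.090476$)
$S = -8607$ ($S = \left(-3\right) 2869 = -8607$)
$q + S = \frac{19}{210} - 8607 = - \frac{1807451}{210}$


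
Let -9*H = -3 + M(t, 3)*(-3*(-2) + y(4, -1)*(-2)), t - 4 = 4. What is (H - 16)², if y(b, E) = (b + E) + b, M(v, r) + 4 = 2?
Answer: 24649/81 ≈ 304.31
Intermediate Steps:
t = 8 (t = 4 + 4 = 8)
M(v, r) = -2 (M(v, r) = -4 + 2 = -2)
y(b, E) = E + 2*b (y(b, E) = (E + b) + b = E + 2*b)
H = -13/9 (H = -(-3 - 2*(-3*(-2) + (-1 + 2*4)*(-2)))/9 = -(-3 - 2*(6 + (-1 + 8)*(-2)))/9 = -(-3 - 2*(6 + 7*(-2)))/9 = -(-3 - 2*(6 - 14))/9 = -(-3 - 2*(-8))/9 = -(-3 + 16)/9 = -⅑*13 = -13/9 ≈ -1.4444)
(H - 16)² = (-13/9 - 16)² = (-157/9)² = 24649/81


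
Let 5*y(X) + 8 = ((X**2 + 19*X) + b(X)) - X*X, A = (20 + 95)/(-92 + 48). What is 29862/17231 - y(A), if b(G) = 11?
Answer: 41944883/3790820 ≈ 11.065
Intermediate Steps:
A = -115/44 (A = 115/(-44) = 115*(-1/44) = -115/44 ≈ -2.6136)
y(X) = 3/5 + 19*X/5 (y(X) = -8/5 + (((X**2 + 19*X) + 11) - X*X)/5 = -8/5 + ((11 + X**2 + 19*X) - X**2)/5 = -8/5 + (11 + 19*X)/5 = -8/5 + (11/5 + 19*X/5) = 3/5 + 19*X/5)
29862/17231 - y(A) = 29862/17231 - (3/5 + (19/5)*(-115/44)) = 29862*(1/17231) - (3/5 - 437/44) = 29862/17231 - 1*(-2053/220) = 29862/17231 + 2053/220 = 41944883/3790820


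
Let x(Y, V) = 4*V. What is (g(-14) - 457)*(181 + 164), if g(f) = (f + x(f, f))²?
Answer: 1532835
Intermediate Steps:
g(f) = 25*f² (g(f) = (f + 4*f)² = (5*f)² = 25*f²)
(g(-14) - 457)*(181 + 164) = (25*(-14)² - 457)*(181 + 164) = (25*196 - 457)*345 = (4900 - 457)*345 = 4443*345 = 1532835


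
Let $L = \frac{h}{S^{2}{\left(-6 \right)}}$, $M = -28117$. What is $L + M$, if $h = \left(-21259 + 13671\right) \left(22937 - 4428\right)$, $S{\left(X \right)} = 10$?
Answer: $- \frac{35814498}{25} \approx -1.4326 \cdot 10^{6}$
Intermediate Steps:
$h = -140446292$ ($h = \left(-7588\right) 18509 = -140446292$)
$L = - \frac{35111573}{25}$ ($L = - \frac{140446292}{10^{2}} = - \frac{140446292}{100} = \left(-140446292\right) \frac{1}{100} = - \frac{35111573}{25} \approx -1.4045 \cdot 10^{6}$)
$L + M = - \frac{35111573}{25} - 28117 = - \frac{35814498}{25}$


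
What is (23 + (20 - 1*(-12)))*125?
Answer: 6875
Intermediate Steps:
(23 + (20 - 1*(-12)))*125 = (23 + (20 + 12))*125 = (23 + 32)*125 = 55*125 = 6875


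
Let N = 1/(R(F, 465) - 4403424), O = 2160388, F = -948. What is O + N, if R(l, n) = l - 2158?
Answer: 9519814533639/4406530 ≈ 2.1604e+6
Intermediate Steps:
R(l, n) = -2158 + l
N = -1/4406530 (N = 1/((-2158 - 948) - 4403424) = 1/(-3106 - 4403424) = 1/(-4406530) = -1/4406530 ≈ -2.2694e-7)
O + N = 2160388 - 1/4406530 = 9519814533639/4406530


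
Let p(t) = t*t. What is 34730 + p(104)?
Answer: 45546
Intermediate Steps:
p(t) = t²
34730 + p(104) = 34730 + 104² = 34730 + 10816 = 45546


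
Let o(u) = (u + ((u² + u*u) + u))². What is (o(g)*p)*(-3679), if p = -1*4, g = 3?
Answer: 8476416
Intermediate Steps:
p = -4
o(u) = (2*u + 2*u²)² (o(u) = (u + ((u² + u²) + u))² = (u + (2*u² + u))² = (u + (u + 2*u²))² = (2*u + 2*u²)²)
(o(g)*p)*(-3679) = ((4*3²*(1 + 3)²)*(-4))*(-3679) = ((4*9*4²)*(-4))*(-3679) = ((4*9*16)*(-4))*(-3679) = (576*(-4))*(-3679) = -2304*(-3679) = 8476416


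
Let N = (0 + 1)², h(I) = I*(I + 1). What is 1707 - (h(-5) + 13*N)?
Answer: 1674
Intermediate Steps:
h(I) = I*(1 + I)
N = 1 (N = 1² = 1)
1707 - (h(-5) + 13*N) = 1707 - (-5*(1 - 5) + 13*1) = 1707 - (-5*(-4) + 13) = 1707 - (20 + 13) = 1707 - 1*33 = 1707 - 33 = 1674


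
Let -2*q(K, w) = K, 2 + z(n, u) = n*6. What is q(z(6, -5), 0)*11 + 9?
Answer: -178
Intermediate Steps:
z(n, u) = -2 + 6*n (z(n, u) = -2 + n*6 = -2 + 6*n)
q(K, w) = -K/2
q(z(6, -5), 0)*11 + 9 = -(-2 + 6*6)/2*11 + 9 = -(-2 + 36)/2*11 + 9 = -½*34*11 + 9 = -17*11 + 9 = -187 + 9 = -178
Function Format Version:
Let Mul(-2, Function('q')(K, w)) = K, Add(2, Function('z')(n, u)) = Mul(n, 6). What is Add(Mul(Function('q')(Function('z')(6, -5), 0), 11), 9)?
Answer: -178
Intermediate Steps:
Function('z')(n, u) = Add(-2, Mul(6, n)) (Function('z')(n, u) = Add(-2, Mul(n, 6)) = Add(-2, Mul(6, n)))
Function('q')(K, w) = Mul(Rational(-1, 2), K)
Add(Mul(Function('q')(Function('z')(6, -5), 0), 11), 9) = Add(Mul(Mul(Rational(-1, 2), Add(-2, Mul(6, 6))), 11), 9) = Add(Mul(Mul(Rational(-1, 2), Add(-2, 36)), 11), 9) = Add(Mul(Mul(Rational(-1, 2), 34), 11), 9) = Add(Mul(-17, 11), 9) = Add(-187, 9) = -178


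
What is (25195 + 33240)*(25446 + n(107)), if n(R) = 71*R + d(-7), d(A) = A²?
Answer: 1933731020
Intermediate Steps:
n(R) = 49 + 71*R (n(R) = 71*R + (-7)² = 71*R + 49 = 49 + 71*R)
(25195 + 33240)*(25446 + n(107)) = (25195 + 33240)*(25446 + (49 + 71*107)) = 58435*(25446 + (49 + 7597)) = 58435*(25446 + 7646) = 58435*33092 = 1933731020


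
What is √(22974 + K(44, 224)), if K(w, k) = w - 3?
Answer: √23015 ≈ 151.71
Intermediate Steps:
K(w, k) = -3 + w
√(22974 + K(44, 224)) = √(22974 + (-3 + 44)) = √(22974 + 41) = √23015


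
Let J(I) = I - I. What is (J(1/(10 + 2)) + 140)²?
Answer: 19600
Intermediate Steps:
J(I) = 0
(J(1/(10 + 2)) + 140)² = (0 + 140)² = 140² = 19600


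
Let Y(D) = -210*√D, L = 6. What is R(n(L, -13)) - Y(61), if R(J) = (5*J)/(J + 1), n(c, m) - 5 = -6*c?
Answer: 31/6 + 210*√61 ≈ 1645.3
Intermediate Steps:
n(c, m) = 5 - 6*c
R(J) = 5*J/(1 + J) (R(J) = (5*J)/(1 + J) = 5*J/(1 + J))
R(n(L, -13)) - Y(61) = 5*(5 - 6*6)/(1 + (5 - 6*6)) - (-210)*√61 = 5*(5 - 36)/(1 + (5 - 36)) + 210*√61 = 5*(-31)/(1 - 31) + 210*√61 = 5*(-31)/(-30) + 210*√61 = 5*(-31)*(-1/30) + 210*√61 = 31/6 + 210*√61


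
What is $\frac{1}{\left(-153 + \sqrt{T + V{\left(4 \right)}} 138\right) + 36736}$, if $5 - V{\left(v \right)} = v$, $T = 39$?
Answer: $\frac{36583}{1337554129} - \frac{276 \sqrt{10}}{1337554129} \approx 2.6698 \cdot 10^{-5}$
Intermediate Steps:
$V{\left(v \right)} = 5 - v$
$\frac{1}{\left(-153 + \sqrt{T + V{\left(4 \right)}} 138\right) + 36736} = \frac{1}{\left(-153 + \sqrt{39 + \left(5 - 4\right)} 138\right) + 36736} = \frac{1}{\left(-153 + \sqrt{39 + 1} \cdot 138\right) + 36736} = \frac{1}{\left(-153 + \sqrt{40} \cdot 138\right) + 36736} = \frac{1}{\left(-153 + 2 \sqrt{10} \cdot 138\right) + 36736} = \frac{1}{\left(-153 + 276 \sqrt{10}\right) + 36736} = \frac{1}{36583 + 276 \sqrt{10}}$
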